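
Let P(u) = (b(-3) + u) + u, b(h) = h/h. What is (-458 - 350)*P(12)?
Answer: -20200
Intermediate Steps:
b(h) = 1
P(u) = 1 + 2*u (P(u) = (1 + u) + u = 1 + 2*u)
(-458 - 350)*P(12) = (-458 - 350)*(1 + 2*12) = -808*(1 + 24) = -808*25 = -20200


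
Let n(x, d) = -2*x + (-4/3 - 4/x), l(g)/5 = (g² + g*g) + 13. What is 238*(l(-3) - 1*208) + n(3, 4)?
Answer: -37868/3 ≈ -12623.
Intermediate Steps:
l(g) = 65 + 10*g² (l(g) = 5*((g² + g*g) + 13) = 5*((g² + g²) + 13) = 5*(2*g² + 13) = 5*(13 + 2*g²) = 65 + 10*g²)
n(x, d) = -4/3 - 4/x - 2*x (n(x, d) = -2*x + (-4*⅓ - 4/x) = -2*x + (-4/3 - 4/x) = -4/3 - 4/x - 2*x)
238*(l(-3) - 1*208) + n(3, 4) = 238*((65 + 10*(-3)²) - 1*208) + (-4/3 - 4/3 - 2*3) = 238*((65 + 10*9) - 208) + (-4/3 - 4*⅓ - 6) = 238*((65 + 90) - 208) + (-4/3 - 4/3 - 6) = 238*(155 - 208) - 26/3 = 238*(-53) - 26/3 = -12614 - 26/3 = -37868/3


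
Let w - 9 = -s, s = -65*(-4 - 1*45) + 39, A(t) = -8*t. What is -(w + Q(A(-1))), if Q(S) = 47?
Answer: 3168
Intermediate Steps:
s = 3224 (s = -65*(-4 - 45) + 39 = -65*(-49) + 39 = 3185 + 39 = 3224)
w = -3215 (w = 9 - 1*3224 = 9 - 3224 = -3215)
-(w + Q(A(-1))) = -(-3215 + 47) = -1*(-3168) = 3168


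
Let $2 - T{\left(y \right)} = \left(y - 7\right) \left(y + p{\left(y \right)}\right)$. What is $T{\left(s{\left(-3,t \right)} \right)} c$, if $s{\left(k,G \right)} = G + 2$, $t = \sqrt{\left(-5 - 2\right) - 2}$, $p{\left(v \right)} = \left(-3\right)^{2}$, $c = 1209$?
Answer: $79794 - 21762 i \approx 79794.0 - 21762.0 i$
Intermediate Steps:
$p{\left(v \right)} = 9$
$t = 3 i$ ($t = \sqrt{-7 - 2} = \sqrt{-9} = 3 i \approx 3.0 i$)
$s{\left(k,G \right)} = 2 + G$
$T{\left(y \right)} = 2 - \left(-7 + y\right) \left(9 + y\right)$ ($T{\left(y \right)} = 2 - \left(y - 7\right) \left(y + 9\right) = 2 - \left(-7 + y\right) \left(9 + y\right)$)
$T{\left(s{\left(-3,t \right)} \right)} c = \left(65 - \left(2 + 3 i\right)^{2} - 2 \left(2 + 3 i\right)\right) 1209 = \left(65 - \left(2 + 3 i\right)^{2} - \left(4 + 6 i\right)\right) 1209 = \left(61 - \left(2 + 3 i\right)^{2} - 6 i\right) 1209 = 73749 - 7254 i - 1209 \left(2 + 3 i\right)^{2}$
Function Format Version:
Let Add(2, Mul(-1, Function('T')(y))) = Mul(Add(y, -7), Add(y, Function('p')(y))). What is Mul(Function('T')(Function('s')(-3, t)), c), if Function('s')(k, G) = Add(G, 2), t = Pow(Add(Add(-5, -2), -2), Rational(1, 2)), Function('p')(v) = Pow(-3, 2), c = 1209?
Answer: Add(79794, Mul(-21762, I)) ≈ Add(79794., Mul(-21762., I))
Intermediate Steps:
Function('p')(v) = 9
t = Mul(3, I) (t = Pow(Add(-7, -2), Rational(1, 2)) = Pow(-9, Rational(1, 2)) = Mul(3, I) ≈ Mul(3.0000, I))
Function('s')(k, G) = Add(2, G)
Function('T')(y) = Add(2, Mul(-1, Add(-7, y), Add(9, y))) (Function('T')(y) = Add(2, Mul(-1, Mul(Add(y, -7), Add(y, 9)))) = Add(2, Mul(-1, Mul(Add(-7, y), Add(9, y)))) = Add(2, Mul(-1, Add(-7, y), Add(9, y))))
Mul(Function('T')(Function('s')(-3, t)), c) = Mul(Add(65, Mul(-1, Pow(Add(2, Mul(3, I)), 2)), Mul(-2, Add(2, Mul(3, I)))), 1209) = Mul(Add(65, Mul(-1, Pow(Add(2, Mul(3, I)), 2)), Add(-4, Mul(-6, I))), 1209) = Mul(Add(61, Mul(-1, Pow(Add(2, Mul(3, I)), 2)), Mul(-6, I)), 1209) = Add(73749, Mul(-7254, I), Mul(-1209, Pow(Add(2, Mul(3, I)), 2)))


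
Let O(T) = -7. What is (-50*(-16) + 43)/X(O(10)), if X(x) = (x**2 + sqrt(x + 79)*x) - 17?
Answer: -3372/313 - 17703*sqrt(2)/1252 ≈ -30.770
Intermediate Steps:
X(x) = -17 + x**2 + x*sqrt(79 + x) (X(x) = (x**2 + sqrt(79 + x)*x) - 17 = (x**2 + x*sqrt(79 + x)) - 17 = -17 + x**2 + x*sqrt(79 + x))
(-50*(-16) + 43)/X(O(10)) = (-50*(-16) + 43)/(-17 + (-7)**2 - 7*sqrt(79 - 7)) = (800 + 43)/(-17 + 49 - 42*sqrt(2)) = 843/(-17 + 49 - 42*sqrt(2)) = 843/(32 - 42*sqrt(2))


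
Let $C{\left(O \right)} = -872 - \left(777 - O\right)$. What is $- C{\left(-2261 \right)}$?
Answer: $3910$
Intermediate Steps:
$C{\left(O \right)} = -1649 + O$ ($C{\left(O \right)} = -872 + \left(-777 + O\right) = -1649 + O$)
$- C{\left(-2261 \right)} = - (-1649 - 2261) = \left(-1\right) \left(-3910\right) = 3910$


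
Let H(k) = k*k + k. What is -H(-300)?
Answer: -89700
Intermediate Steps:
H(k) = k + k² (H(k) = k² + k = k + k²)
-H(-300) = -(-300)*(1 - 300) = -(-300)*(-299) = -1*89700 = -89700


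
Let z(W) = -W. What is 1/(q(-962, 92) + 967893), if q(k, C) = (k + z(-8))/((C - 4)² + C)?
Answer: 1306/1264068099 ≈ 1.0332e-6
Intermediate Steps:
q(k, C) = (8 + k)/(C + (-4 + C)²) (q(k, C) = (k - 1*(-8))/((C - 4)² + C) = (k + 8)/((-4 + C)² + C) = (8 + k)/(C + (-4 + C)²))
1/(q(-962, 92) + 967893) = 1/((8 - 962)/(92 + (-4 + 92)²) + 967893) = 1/(-954/(92 + 88²) + 967893) = 1/(-954/(92 + 7744) + 967893) = 1/(-954/7836 + 967893) = 1/((1/7836)*(-954) + 967893) = 1/(-159/1306 + 967893) = 1/(1264068099/1306) = 1306/1264068099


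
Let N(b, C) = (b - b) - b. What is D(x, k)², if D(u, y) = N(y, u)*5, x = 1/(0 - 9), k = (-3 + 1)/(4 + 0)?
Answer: 25/4 ≈ 6.2500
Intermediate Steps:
N(b, C) = -b (N(b, C) = 0 - b = -b)
k = -½ (k = -2/4 = -2*¼ = -½ ≈ -0.50000)
x = -⅑ (x = 1/(-9) = -⅑ ≈ -0.11111)
D(u, y) = -5*y (D(u, y) = -y*5 = -5*y)
D(x, k)² = (-5*(-½))² = (5/2)² = 25/4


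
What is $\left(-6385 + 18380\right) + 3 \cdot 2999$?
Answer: $20992$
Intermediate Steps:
$\left(-6385 + 18380\right) + 3 \cdot 2999 = 11995 + 8997 = 20992$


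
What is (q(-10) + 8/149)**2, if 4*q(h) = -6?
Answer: 185761/88804 ≈ 2.0918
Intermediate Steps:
q(h) = -3/2 (q(h) = (1/4)*(-6) = -3/2)
(q(-10) + 8/149)**2 = (-3/2 + 8/149)**2 = (-431/298)**2 = 185761/88804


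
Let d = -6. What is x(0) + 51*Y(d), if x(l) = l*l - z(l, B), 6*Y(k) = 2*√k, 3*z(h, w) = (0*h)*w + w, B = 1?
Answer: -⅓ + 17*I*√6 ≈ -0.33333 + 41.641*I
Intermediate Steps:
z(h, w) = w/3 (z(h, w) = ((0*h)*w + w)/3 = (0*w + w)/3 = (0 + w)/3 = w/3)
Y(k) = √k/3 (Y(k) = (2*√k)/6 = √k/3)
x(l) = -⅓ + l² (x(l) = l*l - 1/3 = l² - 1*⅓ = l² - ⅓ = -⅓ + l²)
x(0) + 51*Y(d) = (-⅓ + 0²) + 51*(√(-6)/3) = (-⅓ + 0) + 51*((I*√6)/3) = -⅓ + 51*(I*√6/3) = -⅓ + 17*I*√6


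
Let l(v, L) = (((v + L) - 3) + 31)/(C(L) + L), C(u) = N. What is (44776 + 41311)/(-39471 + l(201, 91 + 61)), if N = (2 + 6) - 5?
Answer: -13343485/6117624 ≈ -2.1812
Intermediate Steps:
N = 3 (N = 8 - 5 = 3)
C(u) = 3
l(v, L) = (28 + L + v)/(3 + L) (l(v, L) = (((v + L) - 3) + 31)/(3 + L) = (((L + v) - 3) + 31)/(3 + L) = ((-3 + L + v) + 31)/(3 + L) = (28 + L + v)/(3 + L))
(44776 + 41311)/(-39471 + l(201, 91 + 61)) = (44776 + 41311)/(-39471 + (28 + (91 + 61) + 201)/(3 + (91 + 61))) = 86087/(-39471 + (28 + 152 + 201)/(3 + 152)) = 86087/(-39471 + 381/155) = 86087/(-6117624/155) = 86087*(-155/6117624) = -13343485/6117624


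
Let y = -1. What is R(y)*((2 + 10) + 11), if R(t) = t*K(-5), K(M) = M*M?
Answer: -575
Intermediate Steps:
K(M) = M²
R(t) = 25*t (R(t) = t*(-5)² = t*25 = 25*t)
R(y)*((2 + 10) + 11) = (25*(-1))*((2 + 10) + 11) = -25*(12 + 11) = -25*23 = -575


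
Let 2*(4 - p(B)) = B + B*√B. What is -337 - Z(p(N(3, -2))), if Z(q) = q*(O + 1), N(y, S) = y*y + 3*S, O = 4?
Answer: -699/2 + 15*√3/2 ≈ -336.51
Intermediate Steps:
N(y, S) = y² + 3*S
p(B) = 4 - B/2 - B^(3/2)/2 (p(B) = 4 - (B + B*√B)/2 = 4 - (B + B^(3/2))/2 = 4 + (-B/2 - B^(3/2)/2) = 4 - B/2 - B^(3/2)/2)
Z(q) = 5*q (Z(q) = q*(4 + 1) = q*5 = 5*q)
-337 - Z(p(N(3, -2))) = -337 - 5*(4 - (3² + 3*(-2))/2 - (3² + 3*(-2))^(3/2)/2) = -337 - 5*(4 - (9 - 6)/2 - (9 - 6)^(3/2)/2) = -337 - 5*(4 - ½*3 - 3*√3/2) = -337 - 5*(4 - 3/2 - 3*√3/2) = -337 - 5*(5/2 - 3*√3/2) = -337 - (25/2 - 15*√3/2) = -337 + (-25/2 + 15*√3/2) = -699/2 + 15*√3/2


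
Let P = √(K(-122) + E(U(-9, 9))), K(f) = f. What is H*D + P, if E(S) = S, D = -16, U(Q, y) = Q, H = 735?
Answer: -11760 + I*√131 ≈ -11760.0 + 11.446*I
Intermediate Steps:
P = I*√131 (P = √(-122 - 9) = √(-131) = I*√131 ≈ 11.446*I)
H*D + P = 735*(-16) + I*√131 = -11760 + I*√131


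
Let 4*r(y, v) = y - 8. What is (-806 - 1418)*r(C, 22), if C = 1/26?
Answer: 57546/13 ≈ 4426.6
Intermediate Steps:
C = 1/26 ≈ 0.038462
r(y, v) = -2 + y/4 (r(y, v) = (y - 8)/4 = (-8 + y)/4 = -2 + y/4)
(-806 - 1418)*r(C, 22) = (-806 - 1418)*(-2 + (1/4)*(1/26)) = -2224*(-2 + 1/104) = -2224*(-207/104) = 57546/13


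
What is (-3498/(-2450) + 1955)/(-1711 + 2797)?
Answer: 1198312/665175 ≈ 1.8015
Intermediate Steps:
(-3498/(-2450) + 1955)/(-1711 + 2797) = (-3498*(-1/2450) + 1955)/1086 = (1749/1225 + 1955)*(1/1086) = (2396624/1225)*(1/1086) = 1198312/665175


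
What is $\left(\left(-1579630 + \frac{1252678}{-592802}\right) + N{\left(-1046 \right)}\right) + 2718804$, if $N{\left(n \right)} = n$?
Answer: $\frac{48191664427}{42343} \approx 1.1381 \cdot 10^{6}$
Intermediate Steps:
$\left(\left(-1579630 + \frac{1252678}{-592802}\right) + N{\left(-1046 \right)}\right) + 2718804 = \left(\left(-1579630 + \frac{1252678}{-592802}\right) - 1046\right) + 2718804 = \left(\left(-1579630 + 1252678 \left(- \frac{1}{592802}\right)\right) - 1046\right) + 2718804 = \left(\left(-1579630 - \frac{89477}{42343}\right) - 1046\right) + 2718804 = \left(- \frac{66886362567}{42343} - 1046\right) + 2718804 = - \frac{66930653345}{42343} + 2718804 = \frac{48191664427}{42343}$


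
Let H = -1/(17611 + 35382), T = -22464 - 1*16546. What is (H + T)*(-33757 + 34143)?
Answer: -797961175366/52993 ≈ -1.5058e+7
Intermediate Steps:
T = -39010 (T = -22464 - 16546 = -39010)
H = -1/52993 ≈ -1.8870e-5
(H + T)*(-33757 + 34143) = (-1/52993 - 39010)*(-33757 + 34143) = -2067256931/52993*386 = -797961175366/52993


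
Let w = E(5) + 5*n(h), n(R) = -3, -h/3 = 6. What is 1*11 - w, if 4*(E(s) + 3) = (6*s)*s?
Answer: -17/2 ≈ -8.5000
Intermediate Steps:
h = -18 (h = -3*6 = -18)
E(s) = -3 + 3*s²/2 (E(s) = -3 + ((6*s)*s)/4 = -3 + (6*s²)/4 = -3 + 3*s²/2)
w = 39/2 (w = (-3 + (3/2)*5²) + 5*(-3) = (-3 + (3/2)*25) - 15 = (-3 + 75/2) - 15 = 69/2 - 15 = 39/2 ≈ 19.500)
1*11 - w = 1*11 - 1*39/2 = 11 - 39/2 = -17/2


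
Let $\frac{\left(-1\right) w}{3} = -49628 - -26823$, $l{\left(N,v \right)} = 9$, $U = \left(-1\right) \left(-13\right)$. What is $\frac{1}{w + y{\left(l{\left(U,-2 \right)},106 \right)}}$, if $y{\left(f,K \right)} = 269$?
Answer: $\frac{1}{68684} \approx 1.4559 \cdot 10^{-5}$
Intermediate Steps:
$U = 13$
$w = 68415$ ($w = - 3 \left(-49628 - -26823\right) = - 3 \left(-49628 + 26823\right) = \left(-3\right) \left(-22805\right) = 68415$)
$\frac{1}{w + y{\left(l{\left(U,-2 \right)},106 \right)}} = \frac{1}{68415 + 269} = \frac{1}{68684}$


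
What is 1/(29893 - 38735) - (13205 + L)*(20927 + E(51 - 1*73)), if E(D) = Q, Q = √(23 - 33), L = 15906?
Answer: -5386598541275/8842 - 29111*I*√10 ≈ -6.0921e+8 - 92057.0*I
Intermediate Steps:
Q = I*√10 (Q = √(-10) = I*√10 ≈ 3.1623*I)
E(D) = I*√10
1/(29893 - 38735) - (13205 + L)*(20927 + E(51 - 1*73)) = 1/(29893 - 38735) - (13205 + 15906)*(20927 + I*√10) = 1/(-8842) - 29111*(20927 + I*√10) = -1/8842 - (609205897 + 29111*I*√10) = -1/8842 + (-609205897 - 29111*I*√10) = -5386598541275/8842 - 29111*I*√10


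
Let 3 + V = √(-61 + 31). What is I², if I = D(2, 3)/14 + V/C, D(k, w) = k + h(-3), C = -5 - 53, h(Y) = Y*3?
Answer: (26 + I*√30)²/3364 ≈ 0.19203 + 0.084666*I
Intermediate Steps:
h(Y) = 3*Y
C = -58
D(k, w) = -9 + k (D(k, w) = k + 3*(-3) = k - 9 = -9 + k)
V = -3 + I*√30 (V = -3 + √(-61 + 31) = -3 + √(-30) = -3 + I*√30 ≈ -3.0 + 5.4772*I)
I = -13/29 - I*√30/58 (I = (-9 + 2)/14 + (-3 + I*√30)/(-58) = -7*1/14 + (-3 + I*√30)*(-1/58) = -½ + (3/58 - I*√30/58) = -13/29 - I*√30/58 ≈ -0.44828 - 0.094435*I)
I² = (-13/29 - I*√30/58)²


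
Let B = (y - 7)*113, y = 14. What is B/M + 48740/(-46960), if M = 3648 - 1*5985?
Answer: -7552537/5487276 ≈ -1.3764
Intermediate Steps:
B = 791 (B = (14 - 7)*113 = 7*113 = 791)
M = -2337 (M = 3648 - 5985 = -2337)
B/M + 48740/(-46960) = 791/(-2337) + 48740/(-46960) = 791*(-1/2337) + 48740*(-1/46960) = -791/2337 - 2437/2348 = -7552537/5487276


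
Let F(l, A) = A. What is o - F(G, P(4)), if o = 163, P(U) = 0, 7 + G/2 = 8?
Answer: 163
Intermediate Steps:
G = 2 (G = -14 + 2*8 = -14 + 16 = 2)
o - F(G, P(4)) = 163 - 1*0 = 163 + 0 = 163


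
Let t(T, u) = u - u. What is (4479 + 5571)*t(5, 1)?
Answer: 0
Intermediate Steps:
t(T, u) = 0
(4479 + 5571)*t(5, 1) = (4479 + 5571)*0 = 10050*0 = 0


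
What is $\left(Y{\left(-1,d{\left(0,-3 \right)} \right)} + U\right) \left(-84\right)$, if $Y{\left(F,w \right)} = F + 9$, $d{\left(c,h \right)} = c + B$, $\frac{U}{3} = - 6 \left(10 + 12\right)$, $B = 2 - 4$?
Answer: $32592$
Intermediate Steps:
$B = -2$
$U = -396$ ($U = 3 \left(- 6 \left(10 + 12\right)\right) = 3 \left(\left(-6\right) 22\right) = 3 \left(-132\right) = -396$)
$d{\left(c,h \right)} = -2 + c$ ($d{\left(c,h \right)} = c - 2 = -2 + c$)
$Y{\left(F,w \right)} = 9 + F$
$\left(Y{\left(-1,d{\left(0,-3 \right)} \right)} + U\right) \left(-84\right) = \left(\left(9 - 1\right) - 396\right) \left(-84\right) = \left(8 - 396\right) \left(-84\right) = \left(-388\right) \left(-84\right) = 32592$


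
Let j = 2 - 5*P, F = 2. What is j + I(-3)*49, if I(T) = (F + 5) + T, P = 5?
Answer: 173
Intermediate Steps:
j = -23 (j = 2 - 5*5 = 2 - 25 = -23)
I(T) = 7 + T (I(T) = (2 + 5) + T = 7 + T)
j + I(-3)*49 = -23 + (7 - 3)*49 = -23 + 4*49 = -23 + 196 = 173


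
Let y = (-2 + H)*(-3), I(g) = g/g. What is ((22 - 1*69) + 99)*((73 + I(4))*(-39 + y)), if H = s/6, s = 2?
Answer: -130832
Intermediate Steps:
I(g) = 1
H = ⅓ (H = 2/6 = 2*(⅙) = ⅓ ≈ 0.33333)
y = 5 (y = (-2 + ⅓)*(-3) = -5/3*(-3) = 5)
((22 - 1*69) + 99)*((73 + I(4))*(-39 + y)) = ((22 - 1*69) + 99)*((73 + 1)*(-39 + 5)) = ((22 - 69) + 99)*(74*(-34)) = (-47 + 99)*(-2516) = 52*(-2516) = -130832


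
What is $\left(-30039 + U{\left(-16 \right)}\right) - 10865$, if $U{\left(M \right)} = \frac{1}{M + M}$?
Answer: $- \frac{1308929}{32} \approx -40904.0$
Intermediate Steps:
$U{\left(M \right)} = \frac{1}{2 M}$
$\left(-30039 + U{\left(-16 \right)}\right) - 10865 = \left(-30039 + \frac{1}{2 \left(-16\right)}\right) - 10865 = \left(-30039 + \frac{1}{2} \left(- \frac{1}{16}\right)\right) - 10865 = \left(-30039 - \frac{1}{32}\right) - 10865 = - \frac{961249}{32} - 10865 = - \frac{1308929}{32}$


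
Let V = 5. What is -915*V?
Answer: -4575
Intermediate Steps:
-915*V = -915*5 = -4575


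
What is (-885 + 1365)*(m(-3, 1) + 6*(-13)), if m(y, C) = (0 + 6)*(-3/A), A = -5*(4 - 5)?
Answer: -39168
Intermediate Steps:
A = 5 (A = -5*(-1) = 5)
m(y, C) = -18/5 (m(y, C) = (0 + 6)*(-3/5) = 6*(-3*⅕) = 6*(-⅗) = -18/5)
(-885 + 1365)*(m(-3, 1) + 6*(-13)) = (-885 + 1365)*(-18/5 + 6*(-13)) = 480*(-18/5 - 78) = 480*(-408/5) = -39168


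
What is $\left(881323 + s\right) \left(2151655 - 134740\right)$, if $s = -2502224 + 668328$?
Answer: $-1921258772295$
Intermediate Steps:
$s = -1833896$
$\left(881323 + s\right) \left(2151655 - 134740\right) = \left(881323 - 1833896\right) \left(2151655 - 134740\right) = \left(-952573\right) 2016915 = -1921258772295$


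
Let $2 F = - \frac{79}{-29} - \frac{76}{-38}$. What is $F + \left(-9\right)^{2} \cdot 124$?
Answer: $\frac{582689}{58} \approx 10046.0$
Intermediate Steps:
$F = \frac{137}{58}$ ($F = \frac{- \frac{79}{-29} - \frac{76}{-38}}{2} = \frac{\left(-79\right) \left(- \frac{1}{29}\right) - -2}{2} = \frac{\frac{79}{29} + 2}{2} = \frac{1}{2} \cdot \frac{137}{29} = \frac{137}{58} \approx 2.3621$)
$F + \left(-9\right)^{2} \cdot 124 = \frac{137}{58} + \left(-9\right)^{2} \cdot 124 = \frac{137}{58} + 81 \cdot 124 = \frac{137}{58} + 10044 = \frac{582689}{58}$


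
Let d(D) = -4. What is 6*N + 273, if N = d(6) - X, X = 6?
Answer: 213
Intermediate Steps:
N = -10 (N = -4 - 1*6 = -4 - 6 = -10)
6*N + 273 = 6*(-10) + 273 = -60 + 273 = 213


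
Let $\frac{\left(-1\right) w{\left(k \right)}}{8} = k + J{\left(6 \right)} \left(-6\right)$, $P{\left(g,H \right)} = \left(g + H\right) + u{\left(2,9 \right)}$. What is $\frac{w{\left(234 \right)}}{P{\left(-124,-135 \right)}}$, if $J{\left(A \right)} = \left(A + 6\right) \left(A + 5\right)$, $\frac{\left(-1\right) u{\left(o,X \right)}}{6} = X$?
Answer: $- \frac{4464}{313} \approx -14.262$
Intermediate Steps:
$u{\left(o,X \right)} = - 6 X$
$P{\left(g,H \right)} = -54 + H + g$ ($P{\left(g,H \right)} = \left(g + H\right) - 54 = \left(H + g\right) - 54 = -54 + H + g$)
$J{\left(A \right)} = \left(5 + A\right) \left(6 + A\right)$ ($J{\left(A \right)} = \left(6 + A\right) \left(5 + A\right) = \left(5 + A\right) \left(6 + A\right)$)
$w{\left(k \right)} = 6336 - 8 k$ ($w{\left(k \right)} = - 8 \left(k + \left(30 + 6^{2} + 11 \cdot 6\right) \left(-6\right)\right) = - 8 \left(k + \left(30 + 36 + 66\right) \left(-6\right)\right) = - 8 \left(k + 132 \left(-6\right)\right) = - 8 \left(k - 792\right) = - 8 \left(-792 + k\right) = 6336 - 8 k$)
$\frac{w{\left(234 \right)}}{P{\left(-124,-135 \right)}} = \frac{6336 - 1872}{-54 - 135 - 124} = \frac{6336 - 1872}{-313} = 4464 \left(- \frac{1}{313}\right) = - \frac{4464}{313}$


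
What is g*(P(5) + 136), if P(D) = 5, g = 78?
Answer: 10998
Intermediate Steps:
g*(P(5) + 136) = 78*(5 + 136) = 78*141 = 10998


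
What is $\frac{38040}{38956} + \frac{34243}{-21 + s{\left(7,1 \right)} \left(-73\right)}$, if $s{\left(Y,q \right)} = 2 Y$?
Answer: $- \frac{323573647}{10157777} \approx -31.855$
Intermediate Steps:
$\frac{38040}{38956} + \frac{34243}{-21 + s{\left(7,1 \right)} \left(-73\right)} = \frac{38040}{38956} + \frac{34243}{-21 + 2 \cdot 7 \left(-73\right)} = 38040 \cdot \frac{1}{38956} + \frac{34243}{-21 + 14 \left(-73\right)} = \frac{9510}{9739} + \frac{34243}{-21 - 1022} = \frac{9510}{9739} + \frac{34243}{-1043} = \frac{9510}{9739} + 34243 \left(- \frac{1}{1043}\right) = \frac{9510}{9739} - \frac{34243}{1043} = - \frac{323573647}{10157777}$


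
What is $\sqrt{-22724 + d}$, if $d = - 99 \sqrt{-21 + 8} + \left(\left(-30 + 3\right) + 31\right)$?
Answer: $\sqrt{-22720 - 99 i \sqrt{13}} \approx 1.184 - 150.74 i$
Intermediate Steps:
$d = 4 - 99 i \sqrt{13}$ ($d = - 99 \sqrt{-13} + \left(-27 + 31\right) = - 99 i \sqrt{13} + 4 = 4 - 99 i \sqrt{13} \approx 4.0 - 356.95 i$)
$\sqrt{-22724 + d} = \sqrt{-22724 + \left(4 - 99 i \sqrt{13}\right)} = \sqrt{-22720 - 99 i \sqrt{13}}$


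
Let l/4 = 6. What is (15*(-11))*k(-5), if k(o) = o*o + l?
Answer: -8085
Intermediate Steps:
l = 24 (l = 4*6 = 24)
k(o) = 24 + o² (k(o) = o*o + 24 = o² + 24 = 24 + o²)
(15*(-11))*k(-5) = (15*(-11))*(24 + (-5)²) = -165*(24 + 25) = -165*49 = -8085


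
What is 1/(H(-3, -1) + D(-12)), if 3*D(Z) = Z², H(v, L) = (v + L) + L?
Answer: 1/43 ≈ 0.023256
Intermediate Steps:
H(v, L) = v + 2*L (H(v, L) = (L + v) + L = v + 2*L)
D(Z) = Z²/3
1/(H(-3, -1) + D(-12)) = 1/((-3 + 2*(-1)) + (⅓)*(-12)²) = 1/((-3 - 2) + (⅓)*144) = 1/(-5 + 48) = 1/43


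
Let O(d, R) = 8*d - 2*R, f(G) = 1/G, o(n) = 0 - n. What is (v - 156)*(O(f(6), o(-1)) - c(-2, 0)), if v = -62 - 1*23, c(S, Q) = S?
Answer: -964/3 ≈ -321.33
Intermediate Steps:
o(n) = -n
O(d, R) = -2*R + 8*d
v = -85 (v = -62 - 23 = -85)
(v - 156)*(O(f(6), o(-1)) - c(-2, 0)) = (-85 - 156)*((-(-2)*(-1) + 8/6) - 1*(-2)) = -241*((-2*1 + 8*(⅙)) + 2) = -241*((-2 + 4/3) + 2) = -241*(-⅔ + 2) = -241*4/3 = -964/3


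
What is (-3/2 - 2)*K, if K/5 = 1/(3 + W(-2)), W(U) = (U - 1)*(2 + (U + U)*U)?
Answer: 35/54 ≈ 0.64815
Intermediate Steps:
W(U) = (-1 + U)*(2 + 2*U**2) (W(U) = (-1 + U)*(2 + (2*U)*U) = (-1 + U)*(2 + 2*U**2))
K = -5/27 (K = 5/(3 + (-2 - 2*(-2)**2 + 2*(-2) + 2*(-2)**3)) = 5/(3 + (-2 - 2*4 - 4 + 2*(-8))) = 5/(3 + (-2 - 8 - 4 - 16)) = 5/(3 - 30) = 5/(-27) = 5*(-1/27) = -5/27 ≈ -0.18519)
(-3/2 - 2)*K = (-3/2 - 2)*(-5/27) = -7/2*(-5/27) = 35/54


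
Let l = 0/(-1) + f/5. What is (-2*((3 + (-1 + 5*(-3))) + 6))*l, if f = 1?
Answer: 14/5 ≈ 2.8000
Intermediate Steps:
l = ⅕ (l = 0/(-1) + 1/5 = 0*(-1) + 1*(⅕) = 0 + ⅕ = ⅕ ≈ 0.20000)
(-2*((3 + (-1 + 5*(-3))) + 6))*l = -2*((3 + (-1 + 5*(-3))) + 6)*(⅕) = -2*((3 + (-1 - 15)) + 6)*(⅕) = -2*((3 - 16) + 6)*(⅕) = -2*(-13 + 6)*(⅕) = -2*(-7)*(⅕) = 14*(⅕) = 14/5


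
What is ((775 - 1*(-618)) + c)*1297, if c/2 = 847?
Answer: 4003839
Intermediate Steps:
c = 1694 (c = 2*847 = 1694)
((775 - 1*(-618)) + c)*1297 = ((775 - 1*(-618)) + 1694)*1297 = ((775 + 618) + 1694)*1297 = (1393 + 1694)*1297 = 3087*1297 = 4003839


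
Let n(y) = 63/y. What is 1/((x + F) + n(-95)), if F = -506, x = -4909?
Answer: -95/514488 ≈ -0.00018465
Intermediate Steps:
1/((x + F) + n(-95)) = 1/((-4909 - 506) + 63/(-95)) = 1/(-5415 + 63*(-1/95)) = 1/(-5415 - 63/95) = 1/(-514488/95) = -95/514488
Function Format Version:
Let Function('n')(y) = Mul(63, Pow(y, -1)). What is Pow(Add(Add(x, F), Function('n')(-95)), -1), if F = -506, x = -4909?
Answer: Rational(-95, 514488) ≈ -0.00018465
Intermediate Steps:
Pow(Add(Add(x, F), Function('n')(-95)), -1) = Pow(Add(Add(-4909, -506), Mul(63, Pow(-95, -1))), -1) = Pow(Add(-5415, Mul(63, Rational(-1, 95))), -1) = Pow(Add(-5415, Rational(-63, 95)), -1) = Pow(Rational(-514488, 95), -1) = Rational(-95, 514488)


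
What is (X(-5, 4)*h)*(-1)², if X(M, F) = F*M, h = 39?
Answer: -780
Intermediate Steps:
(X(-5, 4)*h)*(-1)² = ((4*(-5))*39)*(-1)² = -20*39*1 = -780*1 = -780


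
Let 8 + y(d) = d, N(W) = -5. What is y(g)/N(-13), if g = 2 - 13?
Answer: 19/5 ≈ 3.8000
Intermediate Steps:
g = -11
y(d) = -8 + d
y(g)/N(-13) = (-8 - 11)/(-5) = -19*(-⅕) = 19/5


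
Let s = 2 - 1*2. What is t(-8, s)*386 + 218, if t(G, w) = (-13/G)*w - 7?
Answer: -2484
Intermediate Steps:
s = 0 (s = 2 - 2 = 0)
t(G, w) = -7 - 13*w/G (t(G, w) = -13*w/G - 7 = -7 - 13*w/G)
t(-8, s)*386 + 218 = (-7 - 13*0/(-8))*386 + 218 = (-7 - 13*0*(-⅛))*386 + 218 = (-7 + 0)*386 + 218 = -7*386 + 218 = -2702 + 218 = -2484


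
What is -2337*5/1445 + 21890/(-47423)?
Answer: -117153761/13705247 ≈ -8.5481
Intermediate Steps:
-2337*5/1445 + 21890/(-47423) = -11685*1/1445 + 21890*(-1/47423) = -2337/289 - 21890/47423 = -117153761/13705247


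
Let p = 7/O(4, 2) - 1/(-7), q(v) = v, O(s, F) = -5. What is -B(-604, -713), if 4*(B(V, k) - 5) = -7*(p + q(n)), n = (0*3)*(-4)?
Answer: -36/5 ≈ -7.2000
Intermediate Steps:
n = 0 (n = 0*(-4) = 0)
p = -44/35 (p = 7/(-5) - 1/(-7) = 7*(-⅕) - 1*(-⅐) = -7/5 + ⅐ = -44/35 ≈ -1.2571)
B(V, k) = 36/5 (B(V, k) = 5 + (-7*(-44/35 + 0))/4 = 5 + (-7*(-44/35))/4 = 5 + (¼)*(44/5) = 5 + 11/5 = 36/5)
-B(-604, -713) = -1*36/5 = -36/5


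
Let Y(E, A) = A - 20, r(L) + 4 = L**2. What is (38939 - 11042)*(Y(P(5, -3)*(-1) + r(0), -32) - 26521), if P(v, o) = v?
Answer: -741306981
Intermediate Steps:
r(L) = -4 + L**2
Y(E, A) = -20 + A
(38939 - 11042)*(Y(P(5, -3)*(-1) + r(0), -32) - 26521) = (38939 - 11042)*((-20 - 32) - 26521) = 27897*(-52 - 26521) = 27897*(-26573) = -741306981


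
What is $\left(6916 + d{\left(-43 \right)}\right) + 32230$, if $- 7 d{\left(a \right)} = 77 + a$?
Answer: $\frac{273988}{7} \approx 39141.0$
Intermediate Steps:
$d{\left(a \right)} = -11 - \frac{a}{7}$ ($d{\left(a \right)} = - \frac{77 + a}{7} = -11 - \frac{a}{7}$)
$\left(6916 + d{\left(-43 \right)}\right) + 32230 = \left(6916 - \frac{34}{7}\right) + 32230 = \frac{48378}{7} + 32230 = \frac{273988}{7}$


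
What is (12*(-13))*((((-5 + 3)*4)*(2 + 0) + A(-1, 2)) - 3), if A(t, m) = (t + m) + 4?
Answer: 2184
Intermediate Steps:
A(t, m) = 4 + m + t (A(t, m) = (m + t) + 4 = 4 + m + t)
(12*(-13))*((((-5 + 3)*4)*(2 + 0) + A(-1, 2)) - 3) = (12*(-13))*((((-5 + 3)*4)*(2 + 0) + (4 + 2 - 1)) - 3) = -156*((-2*4*2 + 5) - 3) = -156*((-8*2 + 5) - 3) = -156*((-16 + 5) - 3) = -156*(-11 - 3) = -156*(-14) = 2184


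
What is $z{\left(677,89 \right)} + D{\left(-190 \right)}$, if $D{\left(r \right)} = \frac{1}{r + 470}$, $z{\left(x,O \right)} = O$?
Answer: $\frac{24921}{280} \approx 89.004$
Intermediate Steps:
$D{\left(r \right)} = \frac{1}{470 + r}$
$z{\left(677,89 \right)} + D{\left(-190 \right)} = 89 + \frac{1}{470 - 190} = 89 + \frac{1}{280} = \frac{24921}{280}$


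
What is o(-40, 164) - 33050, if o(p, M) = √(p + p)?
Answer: -33050 + 4*I*√5 ≈ -33050.0 + 8.9443*I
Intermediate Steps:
o(p, M) = √2*√p (o(p, M) = √(2*p) = √2*√p)
o(-40, 164) - 33050 = √2*√(-40) - 33050 = √2*(2*I*√10) - 33050 = 4*I*√5 - 33050 = -33050 + 4*I*√5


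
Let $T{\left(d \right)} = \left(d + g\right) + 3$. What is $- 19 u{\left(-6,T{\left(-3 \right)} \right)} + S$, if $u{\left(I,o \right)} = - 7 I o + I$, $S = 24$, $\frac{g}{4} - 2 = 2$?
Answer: $-12630$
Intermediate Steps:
$g = 16$ ($g = 8 + 4 \cdot 2 = 8 + 8 = 16$)
$T{\left(d \right)} = 19 + d$ ($T{\left(d \right)} = \left(d + 16\right) + 3 = \left(16 + d\right) + 3 = 19 + d$)
$u{\left(I,o \right)} = I - 7 I o$ ($u{\left(I,o \right)} = - 7 I o + I = I - 7 I o$)
$- 19 u{\left(-6,T{\left(-3 \right)} \right)} + S = - 19 \left(- 6 \left(1 - 7 \left(19 - 3\right)\right)\right) + 24 = - 19 \left(- 6 \left(1 - 112\right)\right) + 24 = - 19 \left(\left(-6\right) \left(-111\right)\right) + 24 = \left(-19\right) 666 + 24 = -12654 + 24 = -12630$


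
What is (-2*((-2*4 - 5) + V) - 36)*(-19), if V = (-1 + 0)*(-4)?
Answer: 342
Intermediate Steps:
V = 4 (V = -1*(-4) = 4)
(-2*((-2*4 - 5) + V) - 36)*(-19) = (-2*((-2*4 - 5) + 4) - 36)*(-19) = (-2*((-8 - 5) + 4) - 36)*(-19) = (-2*(-13 + 4) - 36)*(-19) = (-2*(-9) - 36)*(-19) = (18 - 36)*(-19) = -18*(-19) = 342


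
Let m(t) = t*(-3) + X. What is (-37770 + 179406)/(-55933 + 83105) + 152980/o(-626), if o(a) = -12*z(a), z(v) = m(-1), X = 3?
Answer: -259160923/122274 ≈ -2119.5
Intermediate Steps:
m(t) = 3 - 3*t (m(t) = t*(-3) + 3 = -3*t + 3 = 3 - 3*t)
z(v) = 6 (z(v) = 3 - 3*(-1) = 3 + 3 = 6)
o(a) = -72 (o(a) = -12*6 = -72)
(-37770 + 179406)/(-55933 + 83105) + 152980/o(-626) = (-37770 + 179406)/(-55933 + 83105) + 152980/(-72) = 141636/27172 + 152980*(-1/72) = 141636*(1/27172) - 38245/18 = 35409/6793 - 38245/18 = -259160923/122274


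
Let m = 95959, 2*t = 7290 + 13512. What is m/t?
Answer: 95959/10401 ≈ 9.2259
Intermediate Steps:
t = 10401 (t = (7290 + 13512)/2 = (1/2)*20802 = 10401)
m/t = 95959/10401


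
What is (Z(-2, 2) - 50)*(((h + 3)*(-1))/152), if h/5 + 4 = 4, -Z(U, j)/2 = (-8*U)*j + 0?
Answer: 9/4 ≈ 2.2500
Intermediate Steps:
Z(U, j) = 16*U*j (Z(U, j) = -2*((-8*U)*j + 0) = -2*(-8*U*j + 0) = -(-16)*U*j = 16*U*j)
h = 0 (h = -20 + 5*4 = -20 + 20 = 0)
(Z(-2, 2) - 50)*(((h + 3)*(-1))/152) = (16*(-2)*2 - 50)*(((0 + 3)*(-1))/152) = (-64 - 50)*((3*(-1))*(1/152)) = -(-342)/152 = -114*(-3/152) = 9/4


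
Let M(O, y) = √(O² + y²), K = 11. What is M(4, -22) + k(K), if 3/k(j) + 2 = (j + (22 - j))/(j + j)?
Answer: -3 + 10*√5 ≈ 19.361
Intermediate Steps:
k(j) = 3/(-2 + 11/j) (k(j) = 3/(-2 + (j + (22 - j))/(j + j)) = 3/(-2 + 22/((2*j))) = 3/(-2 + 22*(1/(2*j))) = 3/(-2 + 11/j))
M(4, -22) + k(K) = √(4² + (-22)²) - 3*11/(-11 + 2*11) = √(16 + 484) - 3*11/(-11 + 22) = √500 - 3*11/11 = 10*√5 - 3*11*1/11 = 10*√5 - 3 = -3 + 10*√5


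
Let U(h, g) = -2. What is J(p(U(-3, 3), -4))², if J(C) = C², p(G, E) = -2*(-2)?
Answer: 256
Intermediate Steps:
p(G, E) = 4
J(p(U(-3, 3), -4))² = (4²)² = 16² = 256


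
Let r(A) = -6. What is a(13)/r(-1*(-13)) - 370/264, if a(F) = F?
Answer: -157/44 ≈ -3.5682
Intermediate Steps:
a(13)/r(-1*(-13)) - 370/264 = 13/(-6) - 370/264 = 13*(-1/6) - 370*1/264 = -13/6 - 185/132 = -157/44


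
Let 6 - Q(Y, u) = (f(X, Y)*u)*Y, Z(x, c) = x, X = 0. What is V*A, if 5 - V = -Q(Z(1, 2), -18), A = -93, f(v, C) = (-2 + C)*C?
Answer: 651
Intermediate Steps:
f(v, C) = C*(-2 + C)
Q(Y, u) = 6 - u*Y**2*(-2 + Y) (Q(Y, u) = 6 - (Y*(-2 + Y))*u*Y = 6 - Y*u*(-2 + Y)*Y = 6 - u*Y**2*(-2 + Y))
V = -7 (V = 5 - (-1)*(6 - 1*(-18)*1**2*(-2 + 1)) = 5 - (-1)*(6 - 1*(-18)*1*(-1)) = 5 - (-1)*(6 - 18) = 5 - (-1)*(-12) = 5 - 1*12 = 5 - 12 = -7)
V*A = -7*(-93) = 651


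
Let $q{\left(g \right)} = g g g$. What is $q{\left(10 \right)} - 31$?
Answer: $969$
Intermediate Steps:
$q{\left(g \right)} = g^{3}$ ($q{\left(g \right)} = g^{2} g = g^{3}$)
$q{\left(10 \right)} - 31 = 10^{3} - 31 = 1000 - 31 = 969$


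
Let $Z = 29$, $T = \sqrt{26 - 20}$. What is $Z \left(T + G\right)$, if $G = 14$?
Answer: $406 + 29 \sqrt{6} \approx 477.04$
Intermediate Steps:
$T = \sqrt{6} \approx 2.4495$
$Z \left(T + G\right) = 29 \left(\sqrt{6} + 14\right) = 29 \left(14 + \sqrt{6}\right) = 406 + 29 \sqrt{6}$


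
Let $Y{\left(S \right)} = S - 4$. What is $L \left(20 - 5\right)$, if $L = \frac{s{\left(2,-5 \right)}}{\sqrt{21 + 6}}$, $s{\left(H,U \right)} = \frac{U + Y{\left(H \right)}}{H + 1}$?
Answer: $- \frac{35 \sqrt{3}}{9} \approx -6.7358$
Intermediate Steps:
$Y{\left(S \right)} = -4 + S$
$s{\left(H,U \right)} = \frac{-4 + H + U}{1 + H}$ ($s{\left(H,U \right)} = \frac{U + \left(-4 + H\right)}{H + 1} = \frac{-4 + H + U}{1 + H}$)
$L = - \frac{7 \sqrt{3}}{27}$ ($L = \frac{\frac{1}{1 + 2} \left(-4 + 2 - 5\right)}{\sqrt{21 + 6}} = \frac{\frac{1}{3} \left(-7\right)}{\sqrt{27}} = \frac{\frac{1}{3} \left(-7\right)}{3 \sqrt{3}} = - \frac{7 \frac{\sqrt{3}}{9}}{3} = - \frac{7 \sqrt{3}}{27} \approx -0.44905$)
$L \left(20 - 5\right) = - \frac{7 \sqrt{3}}{27} \left(20 - 5\right) = - \frac{7 \sqrt{3}}{27} \cdot 15 = - \frac{35 \sqrt{3}}{9}$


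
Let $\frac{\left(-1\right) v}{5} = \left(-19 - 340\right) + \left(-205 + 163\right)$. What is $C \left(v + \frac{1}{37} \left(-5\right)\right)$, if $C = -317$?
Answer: $- \frac{23515060}{37} \approx -6.3554 \cdot 10^{5}$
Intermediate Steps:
$v = 2005$ ($v = - 5 \left(\left(-19 - 340\right) + \left(-205 + 163\right)\right) = - 5 \left(-359 - 42\right) = \left(-5\right) \left(-401\right) = 2005$)
$C \left(v + \frac{1}{37} \left(-5\right)\right) = - 317 \left(2005 + \frac{1}{37} \left(-5\right)\right) = - 317 \left(2005 - \frac{5}{37}\right) = \left(-317\right) \frac{74180}{37} = - \frac{23515060}{37}$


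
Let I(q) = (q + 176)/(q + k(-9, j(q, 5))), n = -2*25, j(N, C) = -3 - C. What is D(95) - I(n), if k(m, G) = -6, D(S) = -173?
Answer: -683/4 ≈ -170.75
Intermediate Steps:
n = -50
I(q) = (176 + q)/(-6 + q) (I(q) = (q + 176)/(q - 6) = (176 + q)/(-6 + q))
D(95) - I(n) = -173 - (176 - 50)/(-6 - 50) = -173 - 126/(-56) = -173 - (-1)*126/56 = -173 - 1*(-9/4) = -173 + 9/4 = -683/4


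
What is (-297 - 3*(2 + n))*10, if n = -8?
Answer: -2790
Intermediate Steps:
(-297 - 3*(2 + n))*10 = (-297 - 3*(2 - 8))*10 = (-297 - 3*(-6))*10 = (-297 + 18)*10 = -279*10 = -2790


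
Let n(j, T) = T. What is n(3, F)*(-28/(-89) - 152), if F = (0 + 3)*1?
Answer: -40500/89 ≈ -455.06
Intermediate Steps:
F = 3 (F = 3*1 = 3)
n(3, F)*(-28/(-89) - 152) = 3*(-28/(-89) - 152) = 3*(-28*(-1/89) - 152) = 3*(28/89 - 152) = 3*(-13500/89) = -40500/89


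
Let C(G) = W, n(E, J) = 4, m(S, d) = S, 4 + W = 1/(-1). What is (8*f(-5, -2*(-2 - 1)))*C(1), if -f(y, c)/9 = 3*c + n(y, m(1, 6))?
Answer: 7920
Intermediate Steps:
W = -5 (W = -4 + 1/(-1) = -4 + 1*(-1) = -4 - 1 = -5)
C(G) = -5
f(y, c) = -36 - 27*c (f(y, c) = -9*(3*c + 4) = -9*(4 + 3*c) = -36 - 27*c)
(8*f(-5, -2*(-2 - 1)))*C(1) = (8*(-36 - (-54)*(-2 - 1)))*(-5) = (8*(-36 - (-54)*(-3)))*(-5) = (8*(-36 - 27*6))*(-5) = (8*(-36 - 162))*(-5) = (8*(-198))*(-5) = -1584*(-5) = 7920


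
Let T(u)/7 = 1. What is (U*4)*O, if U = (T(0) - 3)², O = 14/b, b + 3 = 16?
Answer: 896/13 ≈ 68.923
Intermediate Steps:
b = 13 (b = -3 + 16 = 13)
T(u) = 7 (T(u) = 7*1 = 7)
O = 14/13 ≈ 1.0769
U = 16 (U = (7 - 3)² = 4² = 16)
(U*4)*O = (16*4)*(14/13) = 64*(14/13) = 896/13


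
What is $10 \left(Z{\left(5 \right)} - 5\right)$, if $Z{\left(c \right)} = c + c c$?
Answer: $250$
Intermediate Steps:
$Z{\left(c \right)} = c + c^{2}$
$10 \left(Z{\left(5 \right)} - 5\right) = 10 \left(5 \left(1 + 5\right) - 5\right) = 10 \left(5 \cdot 6 - 5\right) = 10 \left(30 - 5\right) = 10 \cdot 25 = 250$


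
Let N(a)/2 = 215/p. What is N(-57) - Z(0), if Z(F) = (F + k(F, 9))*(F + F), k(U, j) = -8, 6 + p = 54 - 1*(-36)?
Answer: 215/42 ≈ 5.1190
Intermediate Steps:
p = 84 (p = -6 + (54 - 1*(-36)) = -6 + (54 + 36) = -6 + 90 = 84)
Z(F) = 2*F*(-8 + F) (Z(F) = (F - 8)*(F + F) = (-8 + F)*(2*F) = 2*F*(-8 + F))
N(a) = 215/42 (N(a) = 2*(215/84) = 215/42)
N(-57) - Z(0) = 215/42 - 2*0*(-8 + 0) = 215/42 - 2*0*(-8) = 215/42 - 1*0 = 215/42 + 0 = 215/42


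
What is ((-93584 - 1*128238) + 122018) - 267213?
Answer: -367017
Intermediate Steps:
((-93584 - 1*128238) + 122018) - 267213 = ((-93584 - 128238) + 122018) - 267213 = (-221822 + 122018) - 267213 = -99804 - 267213 = -367017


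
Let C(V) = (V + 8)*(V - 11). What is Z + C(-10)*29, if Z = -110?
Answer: 1108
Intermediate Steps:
C(V) = (-11 + V)*(8 + V) (C(V) = (8 + V)*(-11 + V) = (-11 + V)*(8 + V))
Z + C(-10)*29 = -110 + (-88 + (-10)² - 3*(-10))*29 = -110 + (-88 + 100 + 30)*29 = -110 + 42*29 = -110 + 1218 = 1108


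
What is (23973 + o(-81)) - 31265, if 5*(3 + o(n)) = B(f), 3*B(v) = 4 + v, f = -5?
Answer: -109426/15 ≈ -7295.1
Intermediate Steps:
B(v) = 4/3 + v/3 (B(v) = (4 + v)/3 = 4/3 + v/3)
o(n) = -46/15 (o(n) = -3 + (4/3 + (⅓)*(-5))/5 = -3 + (4/3 - 5/3)/5 = -3 + (⅕)*(-⅓) = -3 - 1/15 = -46/15)
(23973 + o(-81)) - 31265 = (23973 - 46/15) - 31265 = 359549/15 - 31265 = -109426/15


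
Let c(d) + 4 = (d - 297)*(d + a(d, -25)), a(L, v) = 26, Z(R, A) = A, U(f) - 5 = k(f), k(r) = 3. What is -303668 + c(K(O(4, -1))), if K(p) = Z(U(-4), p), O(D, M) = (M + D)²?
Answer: -313752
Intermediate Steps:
U(f) = 8 (U(f) = 5 + 3 = 8)
O(D, M) = (D + M)²
K(p) = p
c(d) = -4 + (-297 + d)*(26 + d) (c(d) = -4 + (d - 297)*(d + 26) = -4 + (-297 + d)*(26 + d))
-303668 + c(K(O(4, -1))) = -303668 + (-7726 + ((4 - 1)²)² - 271*(4 - 1)²) = -303668 + (-7726 + (3²)² - 271*3²) = -303668 + (-7726 + 9² - 271*9) = -303668 + (-7726 + 81 - 2439) = -303668 - 10084 = -313752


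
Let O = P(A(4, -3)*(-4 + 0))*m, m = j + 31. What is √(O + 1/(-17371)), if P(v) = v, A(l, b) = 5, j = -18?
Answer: 3*I*√8717271559/17371 ≈ 16.125*I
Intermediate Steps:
m = 13 (m = -18 + 31 = 13)
O = -260 (O = (5*(-4 + 0))*13 = (5*(-4))*13 = -20*13 = -260)
√(O + 1/(-17371)) = √(-260 + 1/(-17371)) = √(-260 - 1/17371) = √(-4516461/17371) = 3*I*√8717271559/17371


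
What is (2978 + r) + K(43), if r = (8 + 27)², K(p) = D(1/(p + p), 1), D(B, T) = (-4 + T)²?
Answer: 4212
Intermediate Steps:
K(p) = 9 (K(p) = (-4 + 1)² = (-3)² = 9)
r = 1225 (r = 35² = 1225)
(2978 + r) + K(43) = (2978 + 1225) + 9 = 4203 + 9 = 4212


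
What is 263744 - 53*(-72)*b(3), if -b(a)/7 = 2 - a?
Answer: 290456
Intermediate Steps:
b(a) = -14 + 7*a (b(a) = -7*(2 - a) = -14 + 7*a)
263744 - 53*(-72)*b(3) = 263744 - 53*(-72)*(-14 + 7*3) = 263744 - (-3816)*(-14 + 21) = 263744 - (-3816)*7 = 263744 - 1*(-26712) = 263744 + 26712 = 290456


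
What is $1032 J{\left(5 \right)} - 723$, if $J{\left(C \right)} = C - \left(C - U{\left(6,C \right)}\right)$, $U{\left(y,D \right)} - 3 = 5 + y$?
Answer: $13725$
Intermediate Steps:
$U{\left(y,D \right)} = 8 + y$ ($U{\left(y,D \right)} = 3 + \left(5 + y\right) = 8 + y$)
$J{\left(C \right)} = 14$ ($J{\left(C \right)} = C - \left(-14 + C\right) = 14$)
$1032 J{\left(5 \right)} - 723 = 1032 \cdot 14 - 723 = 14448 - 723 = 13725$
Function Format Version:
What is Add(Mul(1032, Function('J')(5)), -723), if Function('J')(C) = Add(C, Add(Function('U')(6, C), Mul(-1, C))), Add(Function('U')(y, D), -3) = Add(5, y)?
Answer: 13725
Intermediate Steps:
Function('U')(y, D) = Add(8, y) (Function('U')(y, D) = Add(3, Add(5, y)) = Add(8, y))
Function('J')(C) = 14 (Function('J')(C) = Add(C, Add(Add(8, 6), Mul(-1, C))) = Add(C, Add(14, Mul(-1, C))) = 14)
Add(Mul(1032, Function('J')(5)), -723) = Add(Mul(1032, 14), -723) = Add(14448, -723) = 13725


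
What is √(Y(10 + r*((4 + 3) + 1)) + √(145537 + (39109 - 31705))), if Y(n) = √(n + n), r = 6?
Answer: √(√152941 + 2*√29) ≈ 20.046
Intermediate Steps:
Y(n) = √2*√n (Y(n) = √(2*n) = √2*√n)
√(Y(10 + r*((4 + 3) + 1)) + √(145537 + (39109 - 31705))) = √(√2*√(10 + 6*((4 + 3) + 1)) + √(145537 + (39109 - 31705))) = √(√2*√(10 + 6*(7 + 1)) + √(145537 + 7404)) = √(√2*√(10 + 6*8) + √152941) = √(√2*√(10 + 48) + √152941) = √(√2*√58 + √152941) = √(2*√29 + √152941) = √(√152941 + 2*√29)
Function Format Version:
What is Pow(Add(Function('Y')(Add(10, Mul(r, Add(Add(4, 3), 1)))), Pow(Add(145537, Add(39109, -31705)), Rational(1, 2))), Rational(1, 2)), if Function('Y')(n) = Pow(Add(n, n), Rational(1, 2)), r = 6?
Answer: Pow(Add(Pow(152941, Rational(1, 2)), Mul(2, Pow(29, Rational(1, 2)))), Rational(1, 2)) ≈ 20.046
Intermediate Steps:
Function('Y')(n) = Mul(Pow(2, Rational(1, 2)), Pow(n, Rational(1, 2))) (Function('Y')(n) = Pow(Mul(2, n), Rational(1, 2)) = Mul(Pow(2, Rational(1, 2)), Pow(n, Rational(1, 2))))
Pow(Add(Function('Y')(Add(10, Mul(r, Add(Add(4, 3), 1)))), Pow(Add(145537, Add(39109, -31705)), Rational(1, 2))), Rational(1, 2)) = Pow(Add(Mul(Pow(2, Rational(1, 2)), Pow(Add(10, Mul(6, Add(Add(4, 3), 1))), Rational(1, 2))), Pow(Add(145537, Add(39109, -31705)), Rational(1, 2))), Rational(1, 2)) = Pow(Add(Mul(Pow(2, Rational(1, 2)), Pow(Add(10, Mul(6, Add(7, 1))), Rational(1, 2))), Pow(Add(145537, 7404), Rational(1, 2))), Rational(1, 2)) = Pow(Add(Mul(Pow(2, Rational(1, 2)), Pow(Add(10, Mul(6, 8)), Rational(1, 2))), Pow(152941, Rational(1, 2))), Rational(1, 2)) = Pow(Add(Mul(Pow(2, Rational(1, 2)), Pow(Add(10, 48), Rational(1, 2))), Pow(152941, Rational(1, 2))), Rational(1, 2)) = Pow(Add(Mul(Pow(2, Rational(1, 2)), Pow(58, Rational(1, 2))), Pow(152941, Rational(1, 2))), Rational(1, 2)) = Pow(Add(Mul(2, Pow(29, Rational(1, 2))), Pow(152941, Rational(1, 2))), Rational(1, 2)) = Pow(Add(Pow(152941, Rational(1, 2)), Mul(2, Pow(29, Rational(1, 2)))), Rational(1, 2))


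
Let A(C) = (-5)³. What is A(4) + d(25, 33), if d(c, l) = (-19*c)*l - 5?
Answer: -15805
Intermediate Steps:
d(c, l) = -5 - 19*c*l (d(c, l) = -19*c*l - 5 = -5 - 19*c*l)
A(C) = -125
A(4) + d(25, 33) = -125 + (-5 - 19*25*33) = -125 + (-5 - 15675) = -125 - 15680 = -15805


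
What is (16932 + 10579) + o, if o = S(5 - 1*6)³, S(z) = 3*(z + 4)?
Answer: 28240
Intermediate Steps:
S(z) = 12 + 3*z (S(z) = 3*(4 + z) = 12 + 3*z)
o = 729 (o = (12 + 3*(5 - 1*6))³ = (12 + 3*(5 - 6))³ = (12 + 3*(-1))³ = (12 - 3)³ = 9³ = 729)
(16932 + 10579) + o = (16932 + 10579) + 729 = 27511 + 729 = 28240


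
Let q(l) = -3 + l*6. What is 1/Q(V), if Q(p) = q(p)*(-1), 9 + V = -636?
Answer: 1/3873 ≈ 0.00025820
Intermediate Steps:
V = -645 (V = -9 - 636 = -645)
q(l) = -3 + 6*l
Q(p) = 3 - 6*p (Q(p) = (-3 + 6*p)*(-1) = 3 - 6*p)
1/Q(V) = 1/(3 - 6*(-645)) = 1/(3 + 3870) = 1/3873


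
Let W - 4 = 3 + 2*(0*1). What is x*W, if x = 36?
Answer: 252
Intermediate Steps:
W = 7 (W = 4 + (3 + 2*(0*1)) = 4 + (3 + 2*0) = 4 + (3 + 0) = 4 + 3 = 7)
x*W = 36*7 = 252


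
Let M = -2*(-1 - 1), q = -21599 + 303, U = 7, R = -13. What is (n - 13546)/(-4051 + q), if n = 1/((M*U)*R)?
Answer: 4930745/9226308 ≈ 0.53442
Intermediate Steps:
q = -21296
M = 4 (M = -2*(-2) = 4)
n = -1/364 (n = 1/((4*7)*(-13)) = 1/(28*(-13)) = 1/(-364) = -1/364 ≈ -0.0027473)
(n - 13546)/(-4051 + q) = (-1/364 - 13546)/(-4051 - 21296) = -4930745/364/(-25347) = -4930745/364*(-1/25347) = 4930745/9226308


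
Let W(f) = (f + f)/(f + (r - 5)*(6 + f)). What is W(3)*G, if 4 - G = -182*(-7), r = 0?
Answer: 1270/7 ≈ 181.43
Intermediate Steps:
G = -1270 (G = 4 - (-182)*(-7) = 4 - 1*1274 = 4 - 1274 = -1270)
W(f) = 2*f/(-30 - 4*f) (W(f) = (f + f)/(f + (0 - 5)*(6 + f)) = (2*f)/(f - 5*(6 + f)) = (2*f)/(f + (-30 - 5*f)) = (2*f)/(-30 - 4*f) = 2*f/(-30 - 4*f))
W(3)*G = -1*3/(15 + 2*3)*(-1270) = -1*3/(15 + 6)*(-1270) = -1*3/21*(-1270) = -1*3*1/21*(-1270) = -1/7*(-1270) = 1270/7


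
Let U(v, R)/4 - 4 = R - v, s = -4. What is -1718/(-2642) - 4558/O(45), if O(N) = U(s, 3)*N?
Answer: -2160149/1307790 ≈ -1.6518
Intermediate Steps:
U(v, R) = 16 - 4*v + 4*R (U(v, R) = 16 + 4*(R - v) = 16 + (-4*v + 4*R) = 16 - 4*v + 4*R)
O(N) = 44*N (O(N) = (16 - 4*(-4) + 4*3)*N = (16 + 16 + 12)*N = 44*N)
-1718/(-2642) - 4558/O(45) = -1718/(-2642) - 4558/(44*45) = -1718*(-1/2642) - 4558/1980 = 859/1321 - 4558*1/1980 = 859/1321 - 2279/990 = -2160149/1307790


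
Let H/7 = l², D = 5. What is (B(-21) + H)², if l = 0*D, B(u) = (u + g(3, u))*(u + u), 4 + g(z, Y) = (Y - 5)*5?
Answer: 42380100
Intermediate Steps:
g(z, Y) = -29 + 5*Y (g(z, Y) = -4 + (Y - 5)*5 = -4 + (-5 + Y)*5 = -4 + (-25 + 5*Y) = -29 + 5*Y)
B(u) = 2*u*(-29 + 6*u) (B(u) = (u + (-29 + 5*u))*(u + u) = (-29 + 6*u)*(2*u) = 2*u*(-29 + 6*u))
l = 0 (l = 0*5 = 0)
H = 0 (H = 7*0² = 7*0 = 0)
(B(-21) + H)² = (2*(-21)*(-29 + 6*(-21)) + 0)² = (2*(-21)*(-29 - 126) + 0)² = (2*(-21)*(-155) + 0)² = (6510 + 0)² = 6510² = 42380100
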